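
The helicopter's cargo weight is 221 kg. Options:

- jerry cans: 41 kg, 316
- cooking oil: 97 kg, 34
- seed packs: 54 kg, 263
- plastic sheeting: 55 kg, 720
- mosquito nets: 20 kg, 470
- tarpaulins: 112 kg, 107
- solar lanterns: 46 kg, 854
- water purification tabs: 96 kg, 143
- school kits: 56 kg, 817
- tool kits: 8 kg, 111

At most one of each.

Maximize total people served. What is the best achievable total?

3177

Density check — mosquito nets 23.50, solar lanterns 18.57, school kits 14.59 are the best per kg.
The ratio heuristic lands on plastic sheeting + mosquito nets + solar lanterns + school kits + tool kits (2972) but leaves 36 kg idle.
The 8 kg tied up in tool kits is better spent on jerry cans — total rises to 3177 (218 kg).
An exhaustive check of the 1024 subsets confirms 3177.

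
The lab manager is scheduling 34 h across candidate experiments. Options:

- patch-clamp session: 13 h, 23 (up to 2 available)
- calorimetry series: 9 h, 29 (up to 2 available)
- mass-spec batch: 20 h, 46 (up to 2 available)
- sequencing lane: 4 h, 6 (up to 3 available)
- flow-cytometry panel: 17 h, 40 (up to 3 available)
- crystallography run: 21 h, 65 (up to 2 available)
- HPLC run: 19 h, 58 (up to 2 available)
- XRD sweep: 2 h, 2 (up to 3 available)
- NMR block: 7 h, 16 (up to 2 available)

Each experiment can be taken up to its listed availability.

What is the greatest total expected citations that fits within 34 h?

100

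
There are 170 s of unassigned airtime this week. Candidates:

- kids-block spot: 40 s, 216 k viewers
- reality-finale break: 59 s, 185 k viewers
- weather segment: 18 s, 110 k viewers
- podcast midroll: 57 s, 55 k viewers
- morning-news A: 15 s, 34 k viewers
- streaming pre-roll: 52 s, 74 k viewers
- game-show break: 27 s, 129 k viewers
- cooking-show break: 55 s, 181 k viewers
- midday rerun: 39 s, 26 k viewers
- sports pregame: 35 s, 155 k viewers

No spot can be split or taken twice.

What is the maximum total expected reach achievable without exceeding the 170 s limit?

700

A density-first pass picks kids-block spot + weather segment + morning-news A + game-show break + sports pregame — 644 at 135 s.
Replace game-show break with reality-finale break: the trade gains 56 net, giving 700 at 167 s.
The spare 3 s is too small for any remaining spot, and no exchange beats 700.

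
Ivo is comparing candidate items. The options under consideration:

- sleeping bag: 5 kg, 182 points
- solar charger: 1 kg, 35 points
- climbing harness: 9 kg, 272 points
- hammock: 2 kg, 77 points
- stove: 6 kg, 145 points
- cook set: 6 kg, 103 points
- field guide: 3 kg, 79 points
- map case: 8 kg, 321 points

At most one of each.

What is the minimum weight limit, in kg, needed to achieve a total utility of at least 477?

13

Minimise kg subject to total utility ≥ 477.
sleeping bag + map case: 503 utility at 13 kg.
Below 13 kg the best achievable stays under 477.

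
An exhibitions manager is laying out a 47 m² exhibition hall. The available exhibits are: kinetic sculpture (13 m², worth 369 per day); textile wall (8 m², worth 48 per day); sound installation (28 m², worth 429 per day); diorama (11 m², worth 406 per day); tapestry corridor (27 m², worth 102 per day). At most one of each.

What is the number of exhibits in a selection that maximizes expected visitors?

Best achievable expected visitors is 883.
textile wall + sound installation + diorama hits 883 at 47 m².
Any selection reaching 883 contains exactly 3 exhibits.

3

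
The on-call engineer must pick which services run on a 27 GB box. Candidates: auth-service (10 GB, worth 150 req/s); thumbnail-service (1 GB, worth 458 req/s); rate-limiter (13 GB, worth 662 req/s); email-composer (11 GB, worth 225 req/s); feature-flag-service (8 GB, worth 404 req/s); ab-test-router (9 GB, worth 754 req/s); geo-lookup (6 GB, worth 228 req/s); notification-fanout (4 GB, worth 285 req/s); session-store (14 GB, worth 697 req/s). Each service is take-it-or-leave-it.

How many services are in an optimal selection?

4

The maximum throughput within 27 GB is 2159.
thumbnail-service + rate-limiter + ab-test-router + notification-fanout hits 2159 at 27 GB.
All optima have 4 services.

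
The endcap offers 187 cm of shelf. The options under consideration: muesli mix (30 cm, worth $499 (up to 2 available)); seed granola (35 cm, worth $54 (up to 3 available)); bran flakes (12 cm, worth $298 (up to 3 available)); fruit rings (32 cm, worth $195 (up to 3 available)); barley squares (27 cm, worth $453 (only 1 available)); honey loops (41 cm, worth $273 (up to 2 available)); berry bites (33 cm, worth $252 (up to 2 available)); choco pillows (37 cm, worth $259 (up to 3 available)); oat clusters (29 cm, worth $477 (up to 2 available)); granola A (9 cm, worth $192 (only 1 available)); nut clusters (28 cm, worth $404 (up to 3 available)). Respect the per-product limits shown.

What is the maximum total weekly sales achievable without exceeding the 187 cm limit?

Taking the top-ratio products first gives 2×muesli mix + 3×bran flakes + barley squares + oat clusters + granola A for 3014 (161 cm).
Dropping muesli mix frees 30 cm; slotting in 2×nut clusters (56 cm) lifts the total to 3323 at 187 cm.
That's the maximum — no swap from here does better than 3323.

3323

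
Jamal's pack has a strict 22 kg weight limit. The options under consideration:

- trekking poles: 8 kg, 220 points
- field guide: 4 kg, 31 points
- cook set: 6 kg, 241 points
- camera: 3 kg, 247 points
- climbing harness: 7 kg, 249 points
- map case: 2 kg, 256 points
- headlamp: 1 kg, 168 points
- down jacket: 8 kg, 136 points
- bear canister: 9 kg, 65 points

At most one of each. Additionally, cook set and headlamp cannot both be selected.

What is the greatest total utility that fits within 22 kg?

1140

Taking trekking poles + camera + climbing harness + map case + headlamp: 21 kg used, 1140 in utility.
Next best is camera + climbing harness + map case + headlamp + down jacket at 1056 (21 kg) — short by 84.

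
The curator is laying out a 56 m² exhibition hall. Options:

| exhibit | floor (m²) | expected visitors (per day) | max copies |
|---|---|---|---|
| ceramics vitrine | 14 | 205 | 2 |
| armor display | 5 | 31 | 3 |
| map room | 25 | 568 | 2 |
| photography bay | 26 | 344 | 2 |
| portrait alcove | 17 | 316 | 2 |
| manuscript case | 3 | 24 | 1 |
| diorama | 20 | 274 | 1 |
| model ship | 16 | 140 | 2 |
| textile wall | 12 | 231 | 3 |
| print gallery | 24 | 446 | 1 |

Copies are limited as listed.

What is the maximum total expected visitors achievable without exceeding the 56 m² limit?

1167

Filling by ratio: 2×map room + manuscript case for 1160, with 3 m² left unused.
Dropping manuscript case frees 3 m²; slotting in armor display (5 m²) lifts the total to 1167 at 55 m².
Nothing else within 56 m² beats 1167.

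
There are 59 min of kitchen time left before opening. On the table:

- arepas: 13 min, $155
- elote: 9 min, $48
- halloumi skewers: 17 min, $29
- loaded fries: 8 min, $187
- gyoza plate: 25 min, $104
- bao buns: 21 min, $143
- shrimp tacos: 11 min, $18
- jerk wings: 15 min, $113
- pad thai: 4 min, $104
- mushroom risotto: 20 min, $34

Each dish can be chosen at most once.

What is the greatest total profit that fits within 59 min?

The ratio heuristic lands on arepas + elote + loaded fries + jerk wings + pad thai (607) but leaves 10 min idle.
Replace jerk wings with bao buns: the trade gains 30 net, giving 637 at 55 min.
Next best is arepas + loaded fries + bao buns + shrimp tacos + pad thai at 607 (57 min) — short by 30.

637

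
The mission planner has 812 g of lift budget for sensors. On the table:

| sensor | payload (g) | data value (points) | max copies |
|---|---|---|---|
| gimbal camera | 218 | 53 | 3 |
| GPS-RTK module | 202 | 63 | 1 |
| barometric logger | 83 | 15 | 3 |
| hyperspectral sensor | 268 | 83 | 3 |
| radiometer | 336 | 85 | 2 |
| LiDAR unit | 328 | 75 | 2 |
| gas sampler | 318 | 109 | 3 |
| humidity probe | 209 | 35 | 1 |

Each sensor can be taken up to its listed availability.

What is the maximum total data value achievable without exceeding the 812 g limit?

255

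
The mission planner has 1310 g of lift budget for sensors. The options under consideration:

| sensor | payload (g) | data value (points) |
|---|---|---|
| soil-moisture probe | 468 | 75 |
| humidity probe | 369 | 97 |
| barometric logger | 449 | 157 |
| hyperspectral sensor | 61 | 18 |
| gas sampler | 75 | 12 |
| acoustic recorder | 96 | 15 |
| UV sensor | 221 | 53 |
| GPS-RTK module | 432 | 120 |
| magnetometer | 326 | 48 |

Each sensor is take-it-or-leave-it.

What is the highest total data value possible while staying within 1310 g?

A density-first pass picks barometric logger + hyperspectral sensor + gas sampler + UV sensor + GPS-RTK module — 360 at 1238 g.
Dropping hyperspectral sensor and gas sampler and UV sensor frees 357 g; slotting in humidity probe (369 g) lifts the total to 374 at 1250 g.

374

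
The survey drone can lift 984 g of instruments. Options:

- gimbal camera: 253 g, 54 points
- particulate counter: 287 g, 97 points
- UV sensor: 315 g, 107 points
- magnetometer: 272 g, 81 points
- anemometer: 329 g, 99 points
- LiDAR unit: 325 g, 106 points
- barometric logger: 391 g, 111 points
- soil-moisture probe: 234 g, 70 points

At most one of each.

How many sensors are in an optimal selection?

The maximum data value within 984 g is 312.
One optimal bundle: UV sensor + anemometer + LiDAR unit (969 g).
Every optimal selection uses 3 sensors.

3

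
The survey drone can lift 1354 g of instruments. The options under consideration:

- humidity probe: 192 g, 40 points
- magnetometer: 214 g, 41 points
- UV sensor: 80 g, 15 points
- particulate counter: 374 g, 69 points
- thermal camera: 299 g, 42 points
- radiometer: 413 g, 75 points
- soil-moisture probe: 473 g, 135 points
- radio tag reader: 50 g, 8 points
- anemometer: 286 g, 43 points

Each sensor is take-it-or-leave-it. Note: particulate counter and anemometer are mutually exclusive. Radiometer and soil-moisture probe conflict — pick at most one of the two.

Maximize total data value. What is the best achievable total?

Density check — soil-moisture probe 0.29, humidity probe 0.21, magnetometer 0.19, UV sensor 0.19 are the best per g.
Humidity probe + magnetometer + UV sensor + particulate counter + soil-moisture probe uses 1333 of the 1354 g and totals 300.
Next best is humidity probe + magnetometer + particulate counter + soil-moisture probe + radio tag reader at 293 (1303 g) — short by 7.

300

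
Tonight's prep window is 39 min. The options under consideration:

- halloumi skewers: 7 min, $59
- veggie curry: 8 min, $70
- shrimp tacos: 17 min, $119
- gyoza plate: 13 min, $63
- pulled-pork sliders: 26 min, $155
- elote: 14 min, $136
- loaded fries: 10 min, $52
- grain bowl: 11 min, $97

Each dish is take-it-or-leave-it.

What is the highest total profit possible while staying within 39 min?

Filling by ratio: veggie curry + elote + grain bowl for 303, with 6 min left unused.
The 11 min tied up in grain bowl is better spent on shrimp tacos — total rises to 325 (39 min).
Runner-up halloumi skewers + veggie curry + elote + loaded fries tops out at 317.

325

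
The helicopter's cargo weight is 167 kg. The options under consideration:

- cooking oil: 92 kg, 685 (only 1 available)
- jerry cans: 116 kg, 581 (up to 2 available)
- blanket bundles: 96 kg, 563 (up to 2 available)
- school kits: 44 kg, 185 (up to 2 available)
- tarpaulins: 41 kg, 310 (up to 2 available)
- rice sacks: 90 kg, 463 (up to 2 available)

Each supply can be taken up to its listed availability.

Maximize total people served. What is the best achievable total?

Taking the top-ratio supplies first gives school kits + 2×tarpaulins for 805 (126 kg).
Replace school kits and tarpaulins with cooking oil: the trade gains 190 net, giving 995 at 133 kg.
The spare 34 kg is too small for any remaining supply, and no exchange beats 995.

995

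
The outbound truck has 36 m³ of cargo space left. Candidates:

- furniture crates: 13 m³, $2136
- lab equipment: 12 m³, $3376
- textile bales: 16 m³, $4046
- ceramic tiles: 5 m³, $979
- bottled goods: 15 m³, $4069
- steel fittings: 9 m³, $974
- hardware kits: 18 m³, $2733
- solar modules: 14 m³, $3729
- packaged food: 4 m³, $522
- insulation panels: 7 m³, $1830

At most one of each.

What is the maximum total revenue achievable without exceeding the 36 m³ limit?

9628

Density check — lab equipment 281.33, bottled goods 271.27, solar modules 266.36, insulation panels 261.43 are the best per m³.
Greedy by ratio would take lab equipment + bottled goods + insulation panels: 34 m³ used, total 9275.
Replace lab equipment with solar modules: the trade gains 353 net, giving 9628 at 36 m³.
Runner-up lab equipment + bottled goods + insulation panels tops out at 9275.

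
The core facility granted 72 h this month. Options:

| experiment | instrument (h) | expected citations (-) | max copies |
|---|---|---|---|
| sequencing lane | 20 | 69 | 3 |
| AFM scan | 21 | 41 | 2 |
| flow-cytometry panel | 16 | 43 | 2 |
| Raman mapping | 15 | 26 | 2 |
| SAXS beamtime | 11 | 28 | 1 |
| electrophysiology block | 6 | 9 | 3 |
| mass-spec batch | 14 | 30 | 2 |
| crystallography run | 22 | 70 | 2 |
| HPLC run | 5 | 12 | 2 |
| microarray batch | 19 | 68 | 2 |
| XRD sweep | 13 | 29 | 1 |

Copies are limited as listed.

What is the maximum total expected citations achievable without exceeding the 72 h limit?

235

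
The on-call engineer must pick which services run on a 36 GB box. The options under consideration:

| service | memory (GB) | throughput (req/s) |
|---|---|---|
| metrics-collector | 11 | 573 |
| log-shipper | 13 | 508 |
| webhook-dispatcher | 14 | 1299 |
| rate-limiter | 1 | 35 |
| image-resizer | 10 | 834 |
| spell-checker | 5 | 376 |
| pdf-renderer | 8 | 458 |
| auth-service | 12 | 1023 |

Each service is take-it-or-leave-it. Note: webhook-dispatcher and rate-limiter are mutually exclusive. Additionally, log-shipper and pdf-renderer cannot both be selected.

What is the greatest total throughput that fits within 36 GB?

3156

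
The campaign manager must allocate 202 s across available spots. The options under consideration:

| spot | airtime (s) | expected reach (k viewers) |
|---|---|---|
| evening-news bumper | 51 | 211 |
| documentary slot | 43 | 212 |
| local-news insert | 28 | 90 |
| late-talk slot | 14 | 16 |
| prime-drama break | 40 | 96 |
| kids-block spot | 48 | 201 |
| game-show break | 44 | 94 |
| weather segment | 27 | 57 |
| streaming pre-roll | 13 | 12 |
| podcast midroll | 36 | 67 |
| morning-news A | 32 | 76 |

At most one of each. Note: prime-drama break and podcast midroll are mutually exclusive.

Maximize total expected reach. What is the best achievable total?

790

The ratio ordering already packs tightly: evening-news bumper + documentary slot + local-news insert + kids-block spot + morning-news A, 202 s, 790.
The closest alternative, evening-news bumper + documentary slot + local-news insert + kids-block spot + weather segment, reaches only 771.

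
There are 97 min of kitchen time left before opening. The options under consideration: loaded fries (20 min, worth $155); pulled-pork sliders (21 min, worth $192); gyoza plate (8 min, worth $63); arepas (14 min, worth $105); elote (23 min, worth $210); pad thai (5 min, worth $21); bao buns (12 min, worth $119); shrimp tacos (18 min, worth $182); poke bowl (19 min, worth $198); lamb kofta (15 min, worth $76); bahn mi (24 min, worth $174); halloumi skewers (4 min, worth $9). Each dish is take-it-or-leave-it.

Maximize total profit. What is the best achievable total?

Best packing: pulled-pork sliders + elote + bao buns + shrimp tacos + poke bowl + halloumi skewers — 97 min, 910 total.
An exhaustive check of the 4096 subsets confirms 910.

910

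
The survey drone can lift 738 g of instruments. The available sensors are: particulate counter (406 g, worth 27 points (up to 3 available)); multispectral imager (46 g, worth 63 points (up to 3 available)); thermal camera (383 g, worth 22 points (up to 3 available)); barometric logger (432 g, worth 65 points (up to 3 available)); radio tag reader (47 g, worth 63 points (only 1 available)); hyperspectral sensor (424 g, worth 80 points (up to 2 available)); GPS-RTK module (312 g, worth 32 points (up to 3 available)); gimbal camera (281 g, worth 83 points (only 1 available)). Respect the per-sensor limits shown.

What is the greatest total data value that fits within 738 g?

335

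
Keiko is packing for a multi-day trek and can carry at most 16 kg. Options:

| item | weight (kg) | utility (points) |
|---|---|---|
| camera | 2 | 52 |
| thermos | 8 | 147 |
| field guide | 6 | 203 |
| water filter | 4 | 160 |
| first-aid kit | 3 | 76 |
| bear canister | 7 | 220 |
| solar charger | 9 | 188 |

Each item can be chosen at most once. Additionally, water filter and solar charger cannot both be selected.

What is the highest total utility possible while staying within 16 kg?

508

Greedy by ratio would take camera + field guide + water filter + first-aid kit: 15 kg used, total 491.
Dropping field guide frees 6 kg; slotting in bear canister (7 kg) lifts the total to 508 at 16 kg.
Next best is field guide + first-aid kit + bear canister at 499 (16 kg) — short by 9.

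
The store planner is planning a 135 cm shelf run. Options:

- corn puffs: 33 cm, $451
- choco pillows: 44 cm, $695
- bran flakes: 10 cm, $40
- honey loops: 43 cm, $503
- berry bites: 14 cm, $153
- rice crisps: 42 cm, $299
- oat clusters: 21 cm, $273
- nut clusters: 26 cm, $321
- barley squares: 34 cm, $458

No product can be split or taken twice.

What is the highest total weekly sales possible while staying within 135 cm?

Corn puffs + choco pillows + oat clusters + barley squares uses 132 of the 135 cm and totals 1877.
The closest alternative, choco pillows + honey loops + berry bites + barley squares, reaches only 1809.

1877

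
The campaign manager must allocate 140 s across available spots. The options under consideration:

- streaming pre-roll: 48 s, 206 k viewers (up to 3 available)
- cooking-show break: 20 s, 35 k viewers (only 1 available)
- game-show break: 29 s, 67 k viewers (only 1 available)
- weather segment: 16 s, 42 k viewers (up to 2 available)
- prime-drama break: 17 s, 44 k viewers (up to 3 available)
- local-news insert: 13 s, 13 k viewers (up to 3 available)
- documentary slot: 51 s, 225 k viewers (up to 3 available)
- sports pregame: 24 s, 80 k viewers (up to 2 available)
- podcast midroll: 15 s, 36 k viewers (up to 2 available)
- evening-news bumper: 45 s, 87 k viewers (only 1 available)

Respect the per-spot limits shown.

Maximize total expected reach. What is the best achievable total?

Density check — documentary slot 4.41, streaming pre-roll 4.29, sports pregame 3.33, weather segment 2.62 are the best per s.
Taking the top-ratio spots first gives local-news insert + 2×documentary slot + sports pregame for 543 (139 s).
The 64 s tied up in local-news insert and documentary slot is better spent on streaming pre-roll + prime-drama break — total rises to 555 (140 s).
Nothing else within 140 s beats 555.

555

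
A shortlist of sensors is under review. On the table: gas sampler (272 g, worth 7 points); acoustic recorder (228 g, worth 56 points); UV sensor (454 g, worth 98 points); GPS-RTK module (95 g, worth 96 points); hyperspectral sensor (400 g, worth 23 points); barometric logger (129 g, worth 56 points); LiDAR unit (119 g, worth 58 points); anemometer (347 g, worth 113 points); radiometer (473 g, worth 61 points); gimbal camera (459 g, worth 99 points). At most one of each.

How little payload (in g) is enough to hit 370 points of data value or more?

918

Need the lightest bundle worth ≥ 370.
acoustic recorder + GPS-RTK module + barometric logger + LiDAR unit + anemometer: 379 data value at 918 g.
No combination under 918 g hits 370.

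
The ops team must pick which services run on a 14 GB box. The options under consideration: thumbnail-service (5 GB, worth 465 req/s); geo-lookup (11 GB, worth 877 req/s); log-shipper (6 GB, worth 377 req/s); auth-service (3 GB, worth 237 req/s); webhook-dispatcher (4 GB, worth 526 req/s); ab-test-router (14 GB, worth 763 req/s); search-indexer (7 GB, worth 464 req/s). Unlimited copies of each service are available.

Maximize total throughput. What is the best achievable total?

Best packing: 3×webhook-dispatcher — 12 GB, 1578 total.
That's the maximum — no swap from here does better than 1578.

1578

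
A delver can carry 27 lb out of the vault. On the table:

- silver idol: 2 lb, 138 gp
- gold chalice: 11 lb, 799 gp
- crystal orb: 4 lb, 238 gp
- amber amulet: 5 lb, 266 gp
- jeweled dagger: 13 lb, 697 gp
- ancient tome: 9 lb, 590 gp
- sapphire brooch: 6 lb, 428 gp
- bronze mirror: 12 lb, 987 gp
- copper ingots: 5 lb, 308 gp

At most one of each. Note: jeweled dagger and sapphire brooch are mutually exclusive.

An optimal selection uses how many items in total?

Best achievable value is 2024.
One optimal bundle: gold chalice + crystal orb + bronze mirror (27 lb).
Every optimal selection uses 3 items.

3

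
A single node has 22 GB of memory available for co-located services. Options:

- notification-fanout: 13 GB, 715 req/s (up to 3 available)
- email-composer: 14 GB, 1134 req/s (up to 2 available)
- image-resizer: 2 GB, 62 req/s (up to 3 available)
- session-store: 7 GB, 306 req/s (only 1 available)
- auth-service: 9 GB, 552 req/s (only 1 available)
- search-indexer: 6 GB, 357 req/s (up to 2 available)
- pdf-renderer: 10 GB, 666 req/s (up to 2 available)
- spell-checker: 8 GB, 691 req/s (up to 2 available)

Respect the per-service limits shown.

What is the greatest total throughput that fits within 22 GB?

1825

By throughput per GB: spell-checker 86.38, email-composer 81.00, pdf-renderer 66.60, auth-service 61.33 lead.
A density-first pass picks search-indexer + 2×spell-checker — 1739 at 22 GB.
The 14 GB tied up in search-indexer and spell-checker is better spent on email-composer — total rises to 1825 (22 GB).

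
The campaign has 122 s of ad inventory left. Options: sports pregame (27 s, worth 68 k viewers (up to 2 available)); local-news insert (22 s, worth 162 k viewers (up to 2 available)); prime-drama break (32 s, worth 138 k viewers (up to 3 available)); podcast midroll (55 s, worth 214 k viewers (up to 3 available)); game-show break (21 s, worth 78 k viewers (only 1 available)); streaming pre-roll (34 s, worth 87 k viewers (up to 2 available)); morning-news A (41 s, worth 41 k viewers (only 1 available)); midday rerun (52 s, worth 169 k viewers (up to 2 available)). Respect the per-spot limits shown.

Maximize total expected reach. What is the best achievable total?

Density check — local-news insert 7.36, prime-drama break 4.31, podcast midroll 3.89 are the best per s.
Greedy by ratio would take 2×local-news insert + 2×prime-drama break: 108 s used, total 600.
Dropping 2×prime-drama break frees 64 s; slotting in podcast midroll + game-show break (76 s) lifts the total to 616 at 120 s.
Every other selection either busts 122 s or exceeds an availability limit or fails to beat 616.

616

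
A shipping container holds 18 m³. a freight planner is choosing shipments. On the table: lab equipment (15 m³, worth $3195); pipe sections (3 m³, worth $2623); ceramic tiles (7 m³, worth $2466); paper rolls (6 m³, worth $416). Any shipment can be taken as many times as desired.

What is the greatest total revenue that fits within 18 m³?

6×pipe sections uses 18 of the 18 m³ and totals 15738.
Nothing else within 18 m³ beats 15738.

15738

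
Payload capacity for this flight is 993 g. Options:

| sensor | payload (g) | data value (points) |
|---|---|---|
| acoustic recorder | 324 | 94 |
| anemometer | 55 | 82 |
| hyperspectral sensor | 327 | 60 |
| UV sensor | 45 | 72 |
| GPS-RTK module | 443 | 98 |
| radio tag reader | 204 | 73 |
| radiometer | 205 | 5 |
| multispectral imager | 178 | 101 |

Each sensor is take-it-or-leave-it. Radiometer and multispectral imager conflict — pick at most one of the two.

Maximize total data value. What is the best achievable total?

426

By data value per g: UV sensor 1.60, anemometer 1.49, multispectral imager 0.57, radio tag reader 0.36 lead.
Greedy by ratio would take acoustic recorder + anemometer + UV sensor + radio tag reader + multispectral imager: 806 g used, total 422.
The 324 g tied up in acoustic recorder is better spent on GPS-RTK module — total rises to 426 (925 g).
The spare 68 g is too small for any remaining sensor, and no feasible exchange beats 426.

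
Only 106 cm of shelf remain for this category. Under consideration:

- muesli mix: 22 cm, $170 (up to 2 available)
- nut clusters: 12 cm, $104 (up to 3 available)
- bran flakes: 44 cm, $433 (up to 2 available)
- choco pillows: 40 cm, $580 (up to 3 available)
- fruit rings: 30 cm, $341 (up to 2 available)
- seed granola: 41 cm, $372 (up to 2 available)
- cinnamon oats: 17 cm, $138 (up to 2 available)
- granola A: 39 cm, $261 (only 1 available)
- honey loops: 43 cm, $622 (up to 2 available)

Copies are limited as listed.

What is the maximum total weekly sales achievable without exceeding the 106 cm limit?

The ratio heuristic lands on 2×nut clusters + 2×choco pillows (1368) but leaves 2 cm idle.
The 104 cm tied up in 2×nut clusters and 2×choco pillows is better spent on cinnamon oats + 2×honey loops — total rises to 1382 (103 cm).
That's the maximum — no swap from here does better than 1382.

1382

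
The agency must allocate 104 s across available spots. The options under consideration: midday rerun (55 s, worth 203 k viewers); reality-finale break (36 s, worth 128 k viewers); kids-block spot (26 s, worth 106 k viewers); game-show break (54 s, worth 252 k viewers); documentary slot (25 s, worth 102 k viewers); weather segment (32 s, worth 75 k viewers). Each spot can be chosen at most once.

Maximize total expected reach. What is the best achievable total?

380

Density check — game-show break 4.67, documentary slot 4.08, kids-block spot 4.08 are the best per s.
A density-first pass picks game-show break + documentary slot — 354 at 79 s.
Replace documentary slot with reality-finale break: the trade gains 26 net, giving 380 at 90 s.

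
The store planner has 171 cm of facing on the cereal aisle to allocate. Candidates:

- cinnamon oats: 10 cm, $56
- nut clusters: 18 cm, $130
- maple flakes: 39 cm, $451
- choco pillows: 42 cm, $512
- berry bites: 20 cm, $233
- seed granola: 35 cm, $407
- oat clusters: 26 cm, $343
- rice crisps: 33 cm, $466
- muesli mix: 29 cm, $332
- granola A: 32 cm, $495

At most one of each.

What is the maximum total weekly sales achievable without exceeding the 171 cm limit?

A density-first pass picks nut clusters + choco pillows + berry bites + oat clusters + rice crisps + granola A — 2179 at 171 cm.
Dropping nut clusters and berry bites frees 38 cm; slotting in seed granola (35 cm) lifts the total to 2223 at 168 cm.
Next best is choco pillows + seed granola + rice crisps + muesli mix + granola A at 2212 (171 cm) — short by 11.

2223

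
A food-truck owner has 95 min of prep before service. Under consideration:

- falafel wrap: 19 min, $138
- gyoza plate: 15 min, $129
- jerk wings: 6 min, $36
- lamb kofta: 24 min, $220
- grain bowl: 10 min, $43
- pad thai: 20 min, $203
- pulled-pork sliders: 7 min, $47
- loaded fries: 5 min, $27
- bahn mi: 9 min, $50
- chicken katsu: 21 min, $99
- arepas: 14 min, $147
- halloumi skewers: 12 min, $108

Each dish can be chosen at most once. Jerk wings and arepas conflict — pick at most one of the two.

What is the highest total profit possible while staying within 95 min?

857

Greedy by ratio would take gyoza plate + lamb kofta + pad thai + pulled-pork sliders + arepas + halloumi skewers: 92 min used, total 854.
Dropping pulled-pork sliders frees 7 min; slotting in bahn mi (9 min) lifts the total to 857 at 94 min.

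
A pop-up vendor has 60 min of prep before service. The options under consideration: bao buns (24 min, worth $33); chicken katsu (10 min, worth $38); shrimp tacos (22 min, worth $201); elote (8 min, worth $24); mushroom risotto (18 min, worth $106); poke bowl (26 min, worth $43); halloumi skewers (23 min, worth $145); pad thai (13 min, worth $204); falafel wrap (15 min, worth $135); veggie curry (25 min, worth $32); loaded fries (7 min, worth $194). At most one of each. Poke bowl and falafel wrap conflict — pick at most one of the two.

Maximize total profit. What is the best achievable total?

The ratio ordering already packs tightly: shrimp tacos + pad thai + falafel wrap + loaded fries, 57 min, 734.

734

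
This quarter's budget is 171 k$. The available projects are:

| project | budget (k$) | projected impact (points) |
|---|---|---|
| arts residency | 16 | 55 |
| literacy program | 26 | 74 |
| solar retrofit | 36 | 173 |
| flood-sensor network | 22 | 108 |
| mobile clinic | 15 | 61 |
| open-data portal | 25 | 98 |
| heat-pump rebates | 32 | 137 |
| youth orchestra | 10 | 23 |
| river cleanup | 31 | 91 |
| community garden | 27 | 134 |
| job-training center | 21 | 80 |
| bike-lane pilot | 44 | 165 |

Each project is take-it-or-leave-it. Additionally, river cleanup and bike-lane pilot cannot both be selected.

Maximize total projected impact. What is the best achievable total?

748

Filling by ratio: solar retrofit + flood-sensor network + mobile clinic + open-data portal + heat-pump rebates + youth orchestra + community garden for 734, with 4 k$ left unused.
The 35 k$ tied up in open-data portal and youth orchestra is better spent on arts residency + job-training center — total rises to 748 (169 k$).
Runner-up solar retrofit + flood-sensor network + heat-pump rebates + youth orchestra + community garden + bike-lane pilot tops out at 740.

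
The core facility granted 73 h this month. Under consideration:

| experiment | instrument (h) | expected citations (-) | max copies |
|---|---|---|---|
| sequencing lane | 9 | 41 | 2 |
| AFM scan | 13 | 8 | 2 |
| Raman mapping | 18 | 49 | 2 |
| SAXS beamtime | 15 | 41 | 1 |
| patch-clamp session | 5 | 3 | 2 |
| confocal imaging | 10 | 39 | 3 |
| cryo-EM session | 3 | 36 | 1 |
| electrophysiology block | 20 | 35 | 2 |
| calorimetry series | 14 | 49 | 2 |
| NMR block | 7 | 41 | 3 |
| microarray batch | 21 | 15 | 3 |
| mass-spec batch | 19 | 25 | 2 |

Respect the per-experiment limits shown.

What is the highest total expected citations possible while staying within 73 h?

358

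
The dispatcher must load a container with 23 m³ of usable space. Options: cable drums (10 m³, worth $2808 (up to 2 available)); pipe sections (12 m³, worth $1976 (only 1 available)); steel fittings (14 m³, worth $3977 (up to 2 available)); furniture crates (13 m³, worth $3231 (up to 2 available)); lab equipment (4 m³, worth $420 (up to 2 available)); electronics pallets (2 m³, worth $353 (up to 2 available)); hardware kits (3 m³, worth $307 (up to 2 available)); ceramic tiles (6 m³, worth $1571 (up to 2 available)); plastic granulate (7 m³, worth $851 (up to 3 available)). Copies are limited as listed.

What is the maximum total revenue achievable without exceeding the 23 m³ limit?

6039

The ratio heuristic lands on steel fittings + electronics pallets + ceramic tiles (5901) but leaves 1 m³ idle.
Reworking the packing: cable drums + furniture crates uses 23 m³ and improves the total to 6039.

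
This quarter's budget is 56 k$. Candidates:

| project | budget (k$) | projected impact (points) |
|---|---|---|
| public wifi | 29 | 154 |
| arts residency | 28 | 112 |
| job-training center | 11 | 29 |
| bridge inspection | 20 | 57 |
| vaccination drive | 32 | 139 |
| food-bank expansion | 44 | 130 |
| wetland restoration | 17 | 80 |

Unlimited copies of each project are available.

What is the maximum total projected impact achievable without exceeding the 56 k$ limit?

240

Taking the top-ratio projects first gives public wifi + wetland restoration for 234 (46 k$).
Dropping public wifi frees 29 k$; slotting in 2×wetland restoration (34 k$) lifts the total to 240 at 51 k$.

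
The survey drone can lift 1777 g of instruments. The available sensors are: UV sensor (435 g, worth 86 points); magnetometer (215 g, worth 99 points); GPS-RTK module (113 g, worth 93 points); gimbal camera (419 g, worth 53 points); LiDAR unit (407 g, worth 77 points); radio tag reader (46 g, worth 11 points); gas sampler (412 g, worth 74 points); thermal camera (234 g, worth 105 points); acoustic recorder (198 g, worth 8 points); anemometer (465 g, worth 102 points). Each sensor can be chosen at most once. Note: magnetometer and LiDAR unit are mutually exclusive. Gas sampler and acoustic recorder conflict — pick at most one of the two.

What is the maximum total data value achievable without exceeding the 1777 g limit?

Ranking by ratio (data value/g): GPS-RTK module 0.82, magnetometer 0.46, thermal camera 0.45, radio tag reader 0.24.
UV sensor + magnetometer + GPS-RTK module + radio tag reader + thermal camera + acoustic recorder + anemometer uses 1706 of the 1777 g and totals 504.

504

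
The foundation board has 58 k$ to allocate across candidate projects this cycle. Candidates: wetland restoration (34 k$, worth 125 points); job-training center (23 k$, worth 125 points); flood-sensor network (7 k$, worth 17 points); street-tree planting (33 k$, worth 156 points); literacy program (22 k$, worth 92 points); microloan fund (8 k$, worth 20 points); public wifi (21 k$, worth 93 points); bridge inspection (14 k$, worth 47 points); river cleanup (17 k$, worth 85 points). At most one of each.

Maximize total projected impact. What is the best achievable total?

281

By projected impact per k$: job-training center 5.43, river cleanup 5.00, street-tree planting 4.73, public wifi 4.43 lead.
Taking the top-ratio projects first gives job-training center + bridge inspection + river cleanup for 257 (54 k$).
The 31 k$ tied up in bridge inspection and river cleanup is better spent on street-tree planting — total rises to 281 (56 k$).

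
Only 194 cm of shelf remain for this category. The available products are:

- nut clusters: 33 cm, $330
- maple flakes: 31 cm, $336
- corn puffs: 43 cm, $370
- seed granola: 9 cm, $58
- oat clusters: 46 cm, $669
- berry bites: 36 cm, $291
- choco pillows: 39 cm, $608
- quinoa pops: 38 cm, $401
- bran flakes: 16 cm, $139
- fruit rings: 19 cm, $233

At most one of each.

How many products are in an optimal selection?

The maximum weekly sales within 194 cm is 2386.
For example maple flakes + oat clusters + choco pillows + quinoa pops + bran flakes + fruit rings achieves it, using 189 cm.
All optima have 6 products.

6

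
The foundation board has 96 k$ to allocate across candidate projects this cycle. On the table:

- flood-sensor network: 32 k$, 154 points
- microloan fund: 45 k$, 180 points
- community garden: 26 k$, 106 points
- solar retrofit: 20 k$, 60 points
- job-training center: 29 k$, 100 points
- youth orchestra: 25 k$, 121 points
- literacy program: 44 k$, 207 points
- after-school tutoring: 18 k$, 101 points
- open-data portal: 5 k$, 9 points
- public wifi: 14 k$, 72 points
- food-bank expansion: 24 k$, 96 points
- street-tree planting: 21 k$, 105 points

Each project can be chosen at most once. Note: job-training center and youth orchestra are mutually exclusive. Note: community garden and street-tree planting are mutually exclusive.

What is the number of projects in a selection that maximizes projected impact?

4

The maximum projected impact within 96 k$ is 481.
For example flood-sensor network + youth orchestra + after-school tutoring + street-tree planting achieves it, using 96 k$.
Any selection reaching 481 contains exactly 4 projects.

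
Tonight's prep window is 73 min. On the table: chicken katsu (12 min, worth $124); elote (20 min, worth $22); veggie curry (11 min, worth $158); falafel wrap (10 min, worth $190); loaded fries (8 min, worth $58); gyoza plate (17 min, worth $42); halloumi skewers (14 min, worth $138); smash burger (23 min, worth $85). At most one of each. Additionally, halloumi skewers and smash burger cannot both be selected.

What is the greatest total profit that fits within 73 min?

710

Chicken katsu + veggie curry + falafel wrap + loaded fries + gyoza plate + halloumi skewers uses 72 of the 73 min and totals 710.
The closest alternative, chicken katsu + veggie curry + falafel wrap + loaded fries + halloumi skewers, reaches only 668.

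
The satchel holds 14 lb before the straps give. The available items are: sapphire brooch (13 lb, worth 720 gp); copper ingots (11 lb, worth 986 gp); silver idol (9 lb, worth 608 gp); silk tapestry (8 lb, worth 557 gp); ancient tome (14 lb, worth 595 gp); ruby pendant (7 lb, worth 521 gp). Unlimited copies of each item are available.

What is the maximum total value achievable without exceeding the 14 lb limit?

Taking the top-ratio items first gives copper ingots for 986 (11 lb).
The 11 lb tied up in copper ingots is better spent on 2×ruby pendant — total rises to 1042 (14 lb).
No other feasible combination exceeds 1042.

1042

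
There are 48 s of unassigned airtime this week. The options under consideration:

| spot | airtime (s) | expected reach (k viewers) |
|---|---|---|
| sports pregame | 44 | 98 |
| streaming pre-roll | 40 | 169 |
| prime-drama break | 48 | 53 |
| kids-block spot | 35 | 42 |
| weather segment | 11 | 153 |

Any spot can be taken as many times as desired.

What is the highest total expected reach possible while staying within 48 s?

612

Ranking by ratio (expected reach/s): weather segment 13.91, streaming pre-roll 4.22, sports pregame 2.23.
4×weather segment uses 44 of the 48 s and totals 612.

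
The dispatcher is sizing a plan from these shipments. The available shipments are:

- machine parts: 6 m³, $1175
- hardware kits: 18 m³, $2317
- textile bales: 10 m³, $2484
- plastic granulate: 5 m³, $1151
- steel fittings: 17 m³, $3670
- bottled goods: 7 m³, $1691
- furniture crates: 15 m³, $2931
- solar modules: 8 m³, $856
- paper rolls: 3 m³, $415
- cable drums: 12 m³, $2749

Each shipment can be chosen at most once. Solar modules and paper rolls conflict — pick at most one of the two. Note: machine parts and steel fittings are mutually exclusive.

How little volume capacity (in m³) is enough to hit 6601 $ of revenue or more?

29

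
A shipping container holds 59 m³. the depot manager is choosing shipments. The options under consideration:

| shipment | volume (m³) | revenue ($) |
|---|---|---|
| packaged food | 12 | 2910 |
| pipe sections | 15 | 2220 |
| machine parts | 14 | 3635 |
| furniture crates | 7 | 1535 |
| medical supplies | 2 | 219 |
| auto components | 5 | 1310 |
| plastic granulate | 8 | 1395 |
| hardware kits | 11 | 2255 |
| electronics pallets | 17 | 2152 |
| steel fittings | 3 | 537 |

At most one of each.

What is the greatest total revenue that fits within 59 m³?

By revenue per m³: auto components 262.00, machine parts 259.64, packaged food 242.50, furniture crates 219.29 lead.
The ratio heuristic lands on packaged food + machine parts + furniture crates + medical supplies + auto components + hardware kits + steel fittings (12401) but leaves 5 m³ idle.
Replace steel fittings with plastic granulate: the trade gains 858 net, giving 13259 at 59 m³.
Every other selection either busts 59 m³ or fails to beat 13259.

13259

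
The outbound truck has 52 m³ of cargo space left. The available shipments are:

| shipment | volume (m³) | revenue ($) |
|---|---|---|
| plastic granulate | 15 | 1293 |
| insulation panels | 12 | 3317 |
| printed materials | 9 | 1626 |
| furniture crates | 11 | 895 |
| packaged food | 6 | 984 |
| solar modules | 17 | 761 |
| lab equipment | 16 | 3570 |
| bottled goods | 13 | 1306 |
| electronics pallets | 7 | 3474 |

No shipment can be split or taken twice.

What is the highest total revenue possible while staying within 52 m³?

12971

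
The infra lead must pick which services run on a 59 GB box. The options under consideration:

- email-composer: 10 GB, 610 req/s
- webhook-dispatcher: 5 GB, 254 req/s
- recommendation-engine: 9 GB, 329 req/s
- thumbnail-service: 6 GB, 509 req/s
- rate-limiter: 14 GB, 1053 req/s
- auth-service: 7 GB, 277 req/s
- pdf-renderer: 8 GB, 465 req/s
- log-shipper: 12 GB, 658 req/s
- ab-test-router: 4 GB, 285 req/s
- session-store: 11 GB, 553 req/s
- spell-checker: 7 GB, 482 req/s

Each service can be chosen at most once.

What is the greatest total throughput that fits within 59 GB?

3851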